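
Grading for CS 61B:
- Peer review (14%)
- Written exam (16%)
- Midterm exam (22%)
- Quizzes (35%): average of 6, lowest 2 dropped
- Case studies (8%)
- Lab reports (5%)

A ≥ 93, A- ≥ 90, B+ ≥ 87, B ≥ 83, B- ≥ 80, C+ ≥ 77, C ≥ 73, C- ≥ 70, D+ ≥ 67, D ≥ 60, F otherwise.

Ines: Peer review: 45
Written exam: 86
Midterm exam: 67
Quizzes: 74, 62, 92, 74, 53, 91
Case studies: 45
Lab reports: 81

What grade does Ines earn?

Quizzes: drop 53, 62 → average of remaining 4 = 331/4 = 82.75
Weighted total:
  Peer review 45 × 0.14 = 6.3
  Written exam 86 × 0.16 = 13.76
  Midterm exam 67 × 0.22 = 14.74
  Quizzes 82.75 × 0.35 = 28.9625
  Case studies 45 × 0.08 = 3.6
  Lab reports 81 × 0.05 = 4.05
Sum = 71.4125
71.4125 is ≥ 70 and < 73 → C-

C-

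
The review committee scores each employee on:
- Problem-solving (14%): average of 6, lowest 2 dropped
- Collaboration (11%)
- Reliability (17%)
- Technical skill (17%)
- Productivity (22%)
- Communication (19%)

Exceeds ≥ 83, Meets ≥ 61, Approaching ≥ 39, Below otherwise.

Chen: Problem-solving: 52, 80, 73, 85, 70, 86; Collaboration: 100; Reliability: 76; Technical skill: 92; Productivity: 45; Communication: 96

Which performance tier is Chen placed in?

Meets

Problem-solving: drop 52, 70 → average of remaining 4 = 324/4 = 81
Weighted total:
  Problem-solving 81 × 0.14 = 11.34
  Collaboration 100 × 0.11 = 11
  Reliability 76 × 0.17 = 12.92
  Technical skill 92 × 0.17 = 15.64
  Productivity 45 × 0.22 = 9.9
  Communication 96 × 0.19 = 18.24
Sum = 79.04
79.04 is ≥ 61 and < 83 → Meets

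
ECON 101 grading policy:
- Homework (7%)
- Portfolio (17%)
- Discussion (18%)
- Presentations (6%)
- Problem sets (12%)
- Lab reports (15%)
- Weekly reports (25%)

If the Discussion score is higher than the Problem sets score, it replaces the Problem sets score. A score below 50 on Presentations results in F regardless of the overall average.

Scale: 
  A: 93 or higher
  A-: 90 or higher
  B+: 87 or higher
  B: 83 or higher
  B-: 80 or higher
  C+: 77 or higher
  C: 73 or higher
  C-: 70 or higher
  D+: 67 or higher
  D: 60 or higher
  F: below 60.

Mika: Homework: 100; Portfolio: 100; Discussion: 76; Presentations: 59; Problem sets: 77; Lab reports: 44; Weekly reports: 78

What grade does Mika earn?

C

Discussion (76) ≤ Problem sets (77), so Problem sets stays at 77.
Presentations score 59 ≥ 50: minimum met.
Weighted total:
  Homework 100 × 0.07 = 7
  Portfolio 100 × 0.17 = 17
  Discussion 76 × 0.18 = 13.68
  Presentations 59 × 0.06 = 3.54
  Problem sets 77 × 0.12 = 9.24
  Lab reports 44 × 0.15 = 6.6
  Weekly reports 78 × 0.25 = 19.5
Sum = 76.56
76.56 is ≥ 73 and < 77 → C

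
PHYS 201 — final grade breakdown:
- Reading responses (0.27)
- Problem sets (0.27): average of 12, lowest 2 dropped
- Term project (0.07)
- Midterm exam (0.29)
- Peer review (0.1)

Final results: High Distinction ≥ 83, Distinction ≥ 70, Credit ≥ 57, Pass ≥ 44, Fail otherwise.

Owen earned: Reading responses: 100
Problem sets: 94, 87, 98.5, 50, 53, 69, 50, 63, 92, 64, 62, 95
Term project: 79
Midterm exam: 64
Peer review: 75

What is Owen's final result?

Problem sets: drop 50, 50 → average of remaining 10 = 777.5/10 = 77.75
Weighted total:
  Reading responses 100 × 0.27 = 27
  Problem sets 77.75 × 0.27 = 20.9925
  Term project 79 × 0.07 = 5.53
  Midterm exam 64 × 0.29 = 18.56
  Peer review 75 × 0.1 = 7.5
Sum = 79.5825
79.5825 is ≥ 70 and < 83 → Distinction

Distinction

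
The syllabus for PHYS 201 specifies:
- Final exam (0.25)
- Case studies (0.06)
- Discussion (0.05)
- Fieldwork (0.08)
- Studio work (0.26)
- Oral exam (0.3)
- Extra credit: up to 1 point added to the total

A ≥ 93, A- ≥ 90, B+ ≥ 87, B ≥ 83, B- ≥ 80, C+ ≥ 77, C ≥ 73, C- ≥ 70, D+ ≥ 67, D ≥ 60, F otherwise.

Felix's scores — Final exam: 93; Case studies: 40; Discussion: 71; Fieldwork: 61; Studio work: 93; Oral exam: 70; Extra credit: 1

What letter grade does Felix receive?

Weighted total:
  Final exam 93 × 0.25 = 23.25
  Case studies 40 × 0.06 = 2.4
  Discussion 71 × 0.05 = 3.55
  Fieldwork 61 × 0.08 = 4.88
  Studio work 93 × 0.26 = 24.18
  Oral exam 70 × 0.3 = 21
Sum = 79.26
Extra credit: 79.26 + 1 = 80.26
80.26 is ≥ 80 and < 83 → B-

B-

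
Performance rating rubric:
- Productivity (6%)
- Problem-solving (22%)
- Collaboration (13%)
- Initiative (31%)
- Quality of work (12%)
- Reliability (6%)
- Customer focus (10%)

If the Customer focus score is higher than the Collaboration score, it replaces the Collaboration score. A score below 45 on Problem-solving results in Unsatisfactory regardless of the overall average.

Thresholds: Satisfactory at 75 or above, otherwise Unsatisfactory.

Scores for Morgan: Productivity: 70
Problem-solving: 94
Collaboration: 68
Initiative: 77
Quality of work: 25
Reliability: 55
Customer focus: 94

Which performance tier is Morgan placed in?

Customer focus (94) > Collaboration (68), so Collaboration counts as 94.
Problem-solving score 94 ≥ 45: minimum met.
Weighted total:
  Productivity 70 × 0.06 = 4.2
  Problem-solving 94 × 0.22 = 20.68
  Collaboration 94 × 0.13 = 12.22
  Initiative 77 × 0.31 = 23.87
  Quality of work 25 × 0.12 = 3
  Reliability 55 × 0.06 = 3.3
  Customer focus 94 × 0.1 = 9.4
Sum = 76.67
76.67 ≥ 75 → Satisfactory

Satisfactory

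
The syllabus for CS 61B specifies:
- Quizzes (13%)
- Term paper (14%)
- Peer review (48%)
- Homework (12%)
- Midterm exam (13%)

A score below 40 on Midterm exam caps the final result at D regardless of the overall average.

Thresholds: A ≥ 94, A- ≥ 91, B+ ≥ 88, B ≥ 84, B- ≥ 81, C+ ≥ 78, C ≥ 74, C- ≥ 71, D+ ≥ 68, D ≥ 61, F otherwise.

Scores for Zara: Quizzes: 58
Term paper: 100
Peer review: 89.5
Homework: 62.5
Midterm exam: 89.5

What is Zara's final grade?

B-

Midterm exam score 89.5 ≥ 40: minimum met.
Weighted total:
  Quizzes 58 × 0.13 = 7.54
  Term paper 100 × 0.14 = 14
  Peer review 89.5 × 0.48 = 42.96
  Homework 62.5 × 0.12 = 7.5
  Midterm exam 89.5 × 0.13 = 11.635
Sum = 83.635
83.635 is ≥ 81 and < 84 → B-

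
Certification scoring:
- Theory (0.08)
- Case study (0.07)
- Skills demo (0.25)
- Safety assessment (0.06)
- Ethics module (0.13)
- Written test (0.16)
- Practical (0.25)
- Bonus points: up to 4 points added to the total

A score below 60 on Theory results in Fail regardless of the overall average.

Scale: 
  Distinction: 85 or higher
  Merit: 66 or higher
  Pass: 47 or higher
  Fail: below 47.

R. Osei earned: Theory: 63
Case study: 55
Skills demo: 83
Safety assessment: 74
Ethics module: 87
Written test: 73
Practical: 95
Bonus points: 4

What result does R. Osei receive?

Merit

Theory score 63 ≥ 60: minimum met.
Weighted total:
  Theory 63 × 0.08 = 5.04
  Case study 55 × 0.07 = 3.85
  Skills demo 83 × 0.25 = 20.75
  Safety assessment 74 × 0.06 = 4.44
  Ethics module 87 × 0.13 = 11.31
  Written test 73 × 0.16 = 11.68
  Practical 95 × 0.25 = 23.75
Sum = 80.82
Bonus points: 80.82 + 4 = 84.82
84.82 is ≥ 66 and < 85 → Merit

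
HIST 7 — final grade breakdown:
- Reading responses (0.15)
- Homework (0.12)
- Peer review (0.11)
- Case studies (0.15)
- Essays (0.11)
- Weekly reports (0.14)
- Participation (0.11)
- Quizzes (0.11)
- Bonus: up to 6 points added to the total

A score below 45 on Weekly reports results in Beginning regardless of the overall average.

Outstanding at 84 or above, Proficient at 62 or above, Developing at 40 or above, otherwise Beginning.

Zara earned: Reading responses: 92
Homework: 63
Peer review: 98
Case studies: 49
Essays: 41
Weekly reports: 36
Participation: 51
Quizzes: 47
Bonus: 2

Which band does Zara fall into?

Beginning

Weekly reports score 36 < 45: minimum not met.
Weighted total:
  Reading responses 92 × 0.15 = 13.8
  Homework 63 × 0.12 = 7.56
  Peer review 98 × 0.11 = 10.78
  Case studies 49 × 0.15 = 7.35
  Essays 41 × 0.11 = 4.51
  Weekly reports 36 × 0.14 = 5.04
  Participation 51 × 0.11 = 5.61
  Quizzes 47 × 0.11 = 5.17
Sum = 59.82
Bonus: 59.82 + 2 = 61.82
Because the Weekly reports minimum was not met, the result is Beginning.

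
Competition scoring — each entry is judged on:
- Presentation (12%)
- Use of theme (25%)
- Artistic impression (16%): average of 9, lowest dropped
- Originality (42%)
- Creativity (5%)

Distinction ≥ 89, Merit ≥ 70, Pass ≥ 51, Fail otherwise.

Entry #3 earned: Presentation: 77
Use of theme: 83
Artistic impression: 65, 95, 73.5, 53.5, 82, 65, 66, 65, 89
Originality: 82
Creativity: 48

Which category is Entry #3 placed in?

Merit

Artistic impression: drop 53.5 → average of remaining 8 = 600.5/8 = 75.0625
Weighted total:
  Presentation 77 × 0.12 = 9.24
  Use of theme 83 × 0.25 = 20.75
  Artistic impression 75.0625 × 0.16 = 12.01
  Originality 82 × 0.42 = 34.44
  Creativity 48 × 0.05 = 2.4
Sum = 78.84
78.84 is ≥ 70 and < 89 → Merit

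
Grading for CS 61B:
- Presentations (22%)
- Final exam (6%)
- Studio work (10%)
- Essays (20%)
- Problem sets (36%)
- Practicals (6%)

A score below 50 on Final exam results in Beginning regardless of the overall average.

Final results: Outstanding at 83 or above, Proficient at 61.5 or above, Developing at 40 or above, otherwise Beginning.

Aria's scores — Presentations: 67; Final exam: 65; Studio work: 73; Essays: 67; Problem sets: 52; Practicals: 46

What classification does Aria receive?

Final exam score 65 ≥ 50: minimum met.
Weighted total:
  Presentations 67 × 0.22 = 14.74
  Final exam 65 × 0.06 = 3.9
  Studio work 73 × 0.1 = 7.3
  Essays 67 × 0.2 = 13.4
  Problem sets 52 × 0.36 = 18.72
  Practicals 46 × 0.06 = 2.76
Sum = 60.82
60.82 is ≥ 40 and < 61.5 → Developing

Developing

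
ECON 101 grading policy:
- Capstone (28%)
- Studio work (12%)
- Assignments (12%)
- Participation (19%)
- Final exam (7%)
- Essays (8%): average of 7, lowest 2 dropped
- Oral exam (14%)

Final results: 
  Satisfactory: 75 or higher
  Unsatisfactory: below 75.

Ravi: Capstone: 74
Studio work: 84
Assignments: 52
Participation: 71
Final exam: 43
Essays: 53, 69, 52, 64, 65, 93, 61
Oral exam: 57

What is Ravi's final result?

Unsatisfactory

Essays: drop 52, 53 → average of remaining 5 = 352/5 = 70.4
Weighted total:
  Capstone 74 × 0.28 = 20.72
  Studio work 84 × 0.12 = 10.08
  Assignments 52 × 0.12 = 6.24
  Participation 71 × 0.19 = 13.49
  Final exam 43 × 0.07 = 3.01
  Essays 70.4 × 0.08 = 5.632
  Oral exam 57 × 0.14 = 7.98
Sum = 67.152
67.152 < 75 → Unsatisfactory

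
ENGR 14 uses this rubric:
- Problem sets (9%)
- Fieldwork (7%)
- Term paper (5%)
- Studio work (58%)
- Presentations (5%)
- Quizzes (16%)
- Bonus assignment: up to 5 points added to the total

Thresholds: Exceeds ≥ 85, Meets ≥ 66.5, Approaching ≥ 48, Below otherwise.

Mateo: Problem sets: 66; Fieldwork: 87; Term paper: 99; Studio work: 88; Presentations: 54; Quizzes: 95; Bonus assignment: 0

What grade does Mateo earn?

Weighted total:
  Problem sets 66 × 0.09 = 5.94
  Fieldwork 87 × 0.07 = 6.09
  Term paper 99 × 0.05 = 4.95
  Studio work 88 × 0.58 = 51.04
  Presentations 54 × 0.05 = 2.7
  Quizzes 95 × 0.16 = 15.2
Sum = 85.92
Bonus assignment: 85.92 + 0 = 85.92
85.92 ≥ 85 → Exceeds

Exceeds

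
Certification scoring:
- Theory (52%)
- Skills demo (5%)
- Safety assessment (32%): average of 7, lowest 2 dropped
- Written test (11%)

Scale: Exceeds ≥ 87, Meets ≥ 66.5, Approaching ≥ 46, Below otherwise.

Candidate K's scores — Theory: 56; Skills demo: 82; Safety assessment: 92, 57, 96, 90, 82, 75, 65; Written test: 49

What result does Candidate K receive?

Approaching

Safety assessment: drop 57, 65 → average of remaining 5 = 435/5 = 87
Weighted total:
  Theory 56 × 0.52 = 29.12
  Skills demo 82 × 0.05 = 4.1
  Safety assessment 87 × 0.32 = 27.84
  Written test 49 × 0.11 = 5.39
Sum = 66.45
66.45 is ≥ 46 and < 66.5 → Approaching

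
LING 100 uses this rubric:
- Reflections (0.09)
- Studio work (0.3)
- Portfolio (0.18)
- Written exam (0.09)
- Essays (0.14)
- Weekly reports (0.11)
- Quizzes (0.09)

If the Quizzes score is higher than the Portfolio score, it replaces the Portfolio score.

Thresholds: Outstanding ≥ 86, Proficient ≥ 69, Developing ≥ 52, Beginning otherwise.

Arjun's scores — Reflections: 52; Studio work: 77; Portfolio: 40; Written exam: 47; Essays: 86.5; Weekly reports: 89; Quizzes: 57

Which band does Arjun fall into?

Proficient

Quizzes (57) > Portfolio (40), so Portfolio counts as 57.
Weighted total:
  Reflections 52 × 0.09 = 4.68
  Studio work 77 × 0.3 = 23.1
  Portfolio 57 × 0.18 = 10.26
  Written exam 47 × 0.09 = 4.23
  Essays 86.5 × 0.14 = 12.11
  Weekly reports 89 × 0.11 = 9.79
  Quizzes 57 × 0.09 = 5.13
Sum = 69.3
69.3 is ≥ 69 and < 86 → Proficient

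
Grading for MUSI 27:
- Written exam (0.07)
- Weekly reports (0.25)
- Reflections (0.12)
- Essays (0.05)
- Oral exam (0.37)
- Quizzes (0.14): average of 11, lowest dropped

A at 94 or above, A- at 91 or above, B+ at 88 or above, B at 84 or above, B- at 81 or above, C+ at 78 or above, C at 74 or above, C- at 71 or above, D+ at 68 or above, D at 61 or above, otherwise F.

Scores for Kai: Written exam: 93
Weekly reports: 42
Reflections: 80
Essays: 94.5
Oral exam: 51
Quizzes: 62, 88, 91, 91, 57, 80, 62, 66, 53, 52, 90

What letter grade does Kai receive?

Quizzes: drop 52 → average of remaining 10 = 740/10 = 74
Weighted total:
  Written exam 93 × 0.07 = 6.51
  Weekly reports 42 × 0.25 = 10.5
  Reflections 80 × 0.12 = 9.6
  Essays 94.5 × 0.05 = 4.725
  Oral exam 51 × 0.37 = 18.87
  Quizzes 74 × 0.14 = 10.36
Sum = 60.565
60.565 < 61 → F

F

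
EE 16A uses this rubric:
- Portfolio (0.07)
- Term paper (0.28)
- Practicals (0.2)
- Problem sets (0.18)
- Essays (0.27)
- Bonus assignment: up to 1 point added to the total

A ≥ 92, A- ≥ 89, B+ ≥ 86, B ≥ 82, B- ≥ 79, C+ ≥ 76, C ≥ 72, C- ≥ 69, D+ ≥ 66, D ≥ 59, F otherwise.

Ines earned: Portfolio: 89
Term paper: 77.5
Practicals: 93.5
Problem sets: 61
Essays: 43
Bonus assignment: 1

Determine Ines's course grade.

Weighted total:
  Portfolio 89 × 0.07 = 6.23
  Term paper 77.5 × 0.28 = 21.7
  Practicals 93.5 × 0.2 = 18.7
  Problem sets 61 × 0.18 = 10.98
  Essays 43 × 0.27 = 11.61
Sum = 69.22
Bonus assignment: 69.22 + 1 = 70.22
70.22 is ≥ 69 and < 72 → C-

C-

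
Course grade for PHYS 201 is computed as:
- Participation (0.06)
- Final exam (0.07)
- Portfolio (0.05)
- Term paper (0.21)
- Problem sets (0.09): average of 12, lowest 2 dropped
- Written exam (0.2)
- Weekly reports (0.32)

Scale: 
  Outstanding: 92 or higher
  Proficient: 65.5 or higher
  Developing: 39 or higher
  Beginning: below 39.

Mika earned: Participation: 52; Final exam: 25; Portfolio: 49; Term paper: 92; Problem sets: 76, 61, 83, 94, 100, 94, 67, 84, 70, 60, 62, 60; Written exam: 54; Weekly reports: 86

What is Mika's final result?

Proficient

Problem sets: drop 60, 60 → average of remaining 10 = 791/10 = 79.1
Weighted total:
  Participation 52 × 0.06 = 3.12
  Final exam 25 × 0.07 = 1.75
  Portfolio 49 × 0.05 = 2.45
  Term paper 92 × 0.21 = 19.32
  Problem sets 79.1 × 0.09 = 7.119
  Written exam 54 × 0.2 = 10.8
  Weekly reports 86 × 0.32 = 27.52
Sum = 72.079
72.079 is ≥ 65.5 and < 92 → Proficient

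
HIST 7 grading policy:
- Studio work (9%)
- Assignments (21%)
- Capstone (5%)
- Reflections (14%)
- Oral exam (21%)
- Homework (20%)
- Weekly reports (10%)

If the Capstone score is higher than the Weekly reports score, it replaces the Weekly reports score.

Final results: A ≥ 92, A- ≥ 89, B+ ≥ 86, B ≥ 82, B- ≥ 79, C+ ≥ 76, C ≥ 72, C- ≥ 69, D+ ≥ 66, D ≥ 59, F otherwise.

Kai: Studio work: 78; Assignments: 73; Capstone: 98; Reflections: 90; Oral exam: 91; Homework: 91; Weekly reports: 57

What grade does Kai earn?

Capstone (98) > Weekly reports (57), so Weekly reports counts as 98.
Weighted total:
  Studio work 78 × 0.09 = 7.02
  Assignments 73 × 0.21 = 15.33
  Capstone 98 × 0.05 = 4.9
  Reflections 90 × 0.14 = 12.6
  Oral exam 91 × 0.21 = 19.11
  Homework 91 × 0.2 = 18.2
  Weekly reports 98 × 0.1 = 9.8
Sum = 86.96
86.96 is ≥ 86 and < 89 → B+

B+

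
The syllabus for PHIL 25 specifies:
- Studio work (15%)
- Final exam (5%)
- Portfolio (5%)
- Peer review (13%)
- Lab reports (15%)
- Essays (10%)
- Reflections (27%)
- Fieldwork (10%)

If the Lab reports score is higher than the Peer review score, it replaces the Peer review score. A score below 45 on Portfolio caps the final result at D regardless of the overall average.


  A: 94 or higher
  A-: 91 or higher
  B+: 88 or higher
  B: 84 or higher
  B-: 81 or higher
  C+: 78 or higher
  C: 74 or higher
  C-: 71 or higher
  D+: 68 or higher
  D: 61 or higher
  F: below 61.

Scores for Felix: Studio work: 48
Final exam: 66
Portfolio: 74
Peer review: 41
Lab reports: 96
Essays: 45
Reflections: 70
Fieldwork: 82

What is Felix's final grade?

Lab reports (96) > Peer review (41), so Peer review counts as 96.
Portfolio score 74 ≥ 45: minimum met.
Weighted total:
  Studio work 48 × 0.15 = 7.2
  Final exam 66 × 0.05 = 3.3
  Portfolio 74 × 0.05 = 3.7
  Peer review 96 × 0.13 = 12.48
  Lab reports 96 × 0.15 = 14.4
  Essays 45 × 0.1 = 4.5
  Reflections 70 × 0.27 = 18.9
  Fieldwork 82 × 0.1 = 8.2
Sum = 72.68
72.68 is ≥ 71 and < 74 → C-

C-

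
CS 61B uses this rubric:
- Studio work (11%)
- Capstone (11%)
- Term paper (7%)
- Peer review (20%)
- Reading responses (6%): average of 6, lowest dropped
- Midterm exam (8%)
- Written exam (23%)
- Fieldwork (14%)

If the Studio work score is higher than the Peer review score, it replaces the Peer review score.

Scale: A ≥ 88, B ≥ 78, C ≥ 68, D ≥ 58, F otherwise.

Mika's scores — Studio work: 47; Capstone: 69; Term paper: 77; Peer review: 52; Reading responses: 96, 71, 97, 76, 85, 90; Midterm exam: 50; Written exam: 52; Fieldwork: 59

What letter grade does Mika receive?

D

Reading responses: drop 71 → average of remaining 5 = 444/5 = 88.8
Studio work (47) ≤ Peer review (52), so Peer review stays at 52.
Weighted total:
  Studio work 47 × 0.11 = 5.17
  Capstone 69 × 0.11 = 7.59
  Term paper 77 × 0.07 = 5.39
  Peer review 52 × 0.2 = 10.4
  Reading responses 88.8 × 0.06 = 5.328
  Midterm exam 50 × 0.08 = 4
  Written exam 52 × 0.23 = 11.96
  Fieldwork 59 × 0.14 = 8.26
Sum = 58.098
58.098 is ≥ 58 and < 68 → D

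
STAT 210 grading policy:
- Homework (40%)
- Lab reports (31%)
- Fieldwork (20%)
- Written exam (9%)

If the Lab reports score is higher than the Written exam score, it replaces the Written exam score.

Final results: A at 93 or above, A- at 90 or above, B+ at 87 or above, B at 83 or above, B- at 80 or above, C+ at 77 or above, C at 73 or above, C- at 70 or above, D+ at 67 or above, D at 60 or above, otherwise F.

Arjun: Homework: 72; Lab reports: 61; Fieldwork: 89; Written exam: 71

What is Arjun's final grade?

Lab reports (61) ≤ Written exam (71), so Written exam stays at 71.
Weighted total:
  Homework 72 × 0.4 = 28.8
  Lab reports 61 × 0.31 = 18.91
  Fieldwork 89 × 0.2 = 17.8
  Written exam 71 × 0.09 = 6.39
Sum = 71.9
71.9 is ≥ 70 and < 73 → C-

C-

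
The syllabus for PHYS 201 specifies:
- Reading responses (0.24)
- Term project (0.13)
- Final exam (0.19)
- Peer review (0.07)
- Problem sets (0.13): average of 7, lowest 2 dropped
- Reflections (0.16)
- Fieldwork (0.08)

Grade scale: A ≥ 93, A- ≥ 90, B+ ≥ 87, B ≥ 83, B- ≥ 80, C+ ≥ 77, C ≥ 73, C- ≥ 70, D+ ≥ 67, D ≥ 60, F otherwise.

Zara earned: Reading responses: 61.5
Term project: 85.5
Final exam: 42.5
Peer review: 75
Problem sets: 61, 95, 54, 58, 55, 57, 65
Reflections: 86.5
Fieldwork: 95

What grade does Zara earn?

D+

Problem sets: drop 54, 55 → average of remaining 5 = 336/5 = 67.2
Weighted total:
  Reading responses 61.5 × 0.24 = 14.76
  Term project 85.5 × 0.13 = 11.115
  Final exam 42.5 × 0.19 = 8.075
  Peer review 75 × 0.07 = 5.25
  Problem sets 67.2 × 0.13 = 8.736
  Reflections 86.5 × 0.16 = 13.84
  Fieldwork 95 × 0.08 = 7.6
Sum = 69.376
69.376 is ≥ 67 and < 70 → D+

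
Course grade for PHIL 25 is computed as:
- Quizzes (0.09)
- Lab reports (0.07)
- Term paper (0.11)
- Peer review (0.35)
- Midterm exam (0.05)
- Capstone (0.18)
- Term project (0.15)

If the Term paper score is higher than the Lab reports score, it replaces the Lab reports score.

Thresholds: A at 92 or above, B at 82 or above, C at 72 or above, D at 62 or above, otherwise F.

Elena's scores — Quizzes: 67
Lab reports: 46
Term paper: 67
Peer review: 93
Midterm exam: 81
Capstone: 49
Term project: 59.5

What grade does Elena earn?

C

Term paper (67) > Lab reports (46), so Lab reports counts as 67.
Weighted total:
  Quizzes 67 × 0.09 = 6.03
  Lab reports 67 × 0.07 = 4.69
  Term paper 67 × 0.11 = 7.37
  Peer review 93 × 0.35 = 32.55
  Midterm exam 81 × 0.05 = 4.05
  Capstone 49 × 0.18 = 8.82
  Term project 59.5 × 0.15 = 8.925
Sum = 72.435
72.435 is ≥ 72 and < 82 → C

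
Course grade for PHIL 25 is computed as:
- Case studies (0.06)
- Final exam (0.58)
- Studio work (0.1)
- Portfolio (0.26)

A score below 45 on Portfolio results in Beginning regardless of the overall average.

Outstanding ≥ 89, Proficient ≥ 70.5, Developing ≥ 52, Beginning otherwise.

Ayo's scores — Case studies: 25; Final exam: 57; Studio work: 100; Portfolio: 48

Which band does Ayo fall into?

Portfolio score 48 ≥ 45: minimum met.
Weighted total:
  Case studies 25 × 0.06 = 1.5
  Final exam 57 × 0.58 = 33.06
  Studio work 100 × 0.1 = 10
  Portfolio 48 × 0.26 = 12.48
Sum = 57.04
57.04 is ≥ 52 and < 70.5 → Developing

Developing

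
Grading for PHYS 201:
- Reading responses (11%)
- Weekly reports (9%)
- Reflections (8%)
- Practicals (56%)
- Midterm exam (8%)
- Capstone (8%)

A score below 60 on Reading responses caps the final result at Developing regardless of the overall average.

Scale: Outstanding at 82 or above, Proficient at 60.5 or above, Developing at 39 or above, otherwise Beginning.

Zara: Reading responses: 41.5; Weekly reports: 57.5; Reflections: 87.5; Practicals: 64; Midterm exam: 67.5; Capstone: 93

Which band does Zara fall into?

Developing

Reading responses score 41.5 < 60: minimum not met.
Weighted total:
  Reading responses 41.5 × 0.11 = 4.565
  Weekly reports 57.5 × 0.09 = 5.175
  Reflections 87.5 × 0.08 = 7
  Practicals 64 × 0.56 = 35.84
  Midterm exam 67.5 × 0.08 = 5.4
  Capstone 93 × 0.08 = 7.44
Sum = 65.42
65.42 would be Proficient; cap at Developing applies → Developing.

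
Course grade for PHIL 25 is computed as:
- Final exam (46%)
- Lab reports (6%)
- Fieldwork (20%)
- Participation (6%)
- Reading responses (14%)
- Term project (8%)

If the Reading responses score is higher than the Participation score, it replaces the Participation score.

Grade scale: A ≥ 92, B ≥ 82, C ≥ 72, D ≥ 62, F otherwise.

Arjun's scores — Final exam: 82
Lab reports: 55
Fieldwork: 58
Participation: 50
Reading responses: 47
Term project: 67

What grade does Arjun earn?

D

Reading responses (47) ≤ Participation (50), so Participation stays at 50.
Weighted total:
  Final exam 82 × 0.46 = 37.72
  Lab reports 55 × 0.06 = 3.3
  Fieldwork 58 × 0.2 = 11.6
  Participation 50 × 0.06 = 3
  Reading responses 47 × 0.14 = 6.58
  Term project 67 × 0.08 = 5.36
Sum = 67.56
67.56 is ≥ 62 and < 72 → D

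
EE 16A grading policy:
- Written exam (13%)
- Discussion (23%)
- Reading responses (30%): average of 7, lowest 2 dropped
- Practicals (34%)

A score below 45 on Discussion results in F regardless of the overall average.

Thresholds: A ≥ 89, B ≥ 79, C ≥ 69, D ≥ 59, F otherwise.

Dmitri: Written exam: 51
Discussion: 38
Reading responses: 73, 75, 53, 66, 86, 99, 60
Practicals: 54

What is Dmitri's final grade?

Reading responses: drop 53, 60 → average of remaining 5 = 399/5 = 79.8
Discussion score 38 < 45: minimum not met.
Weighted total:
  Written exam 51 × 0.13 = 6.63
  Discussion 38 × 0.23 = 8.74
  Reading responses 79.8 × 0.3 = 23.94
  Practicals 54 × 0.34 = 18.36
Sum = 57.67
Because the Discussion minimum was not met, the result is F.

F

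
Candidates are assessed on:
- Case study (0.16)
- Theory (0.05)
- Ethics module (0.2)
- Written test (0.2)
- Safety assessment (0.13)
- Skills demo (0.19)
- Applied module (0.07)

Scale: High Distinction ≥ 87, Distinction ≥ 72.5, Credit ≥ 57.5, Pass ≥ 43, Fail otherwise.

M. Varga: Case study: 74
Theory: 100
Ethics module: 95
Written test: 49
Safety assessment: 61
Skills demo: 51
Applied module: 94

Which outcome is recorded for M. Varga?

Weighted total:
  Case study 74 × 0.16 = 11.84
  Theory 100 × 0.05 = 5
  Ethics module 95 × 0.2 = 19
  Written test 49 × 0.2 = 9.8
  Safety assessment 61 × 0.13 = 7.93
  Skills demo 51 × 0.19 = 9.69
  Applied module 94 × 0.07 = 6.58
Sum = 69.84
69.84 is ≥ 57.5 and < 72.5 → Credit

Credit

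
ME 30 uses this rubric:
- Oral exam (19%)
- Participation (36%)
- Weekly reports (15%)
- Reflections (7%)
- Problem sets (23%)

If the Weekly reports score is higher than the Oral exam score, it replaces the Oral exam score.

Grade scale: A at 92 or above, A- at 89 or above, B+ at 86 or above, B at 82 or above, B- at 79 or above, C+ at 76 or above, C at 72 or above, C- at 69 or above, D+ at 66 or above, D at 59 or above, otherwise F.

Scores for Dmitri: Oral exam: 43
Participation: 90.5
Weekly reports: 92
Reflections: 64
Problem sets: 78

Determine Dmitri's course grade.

Weekly reports (92) > Oral exam (43), so Oral exam counts as 92.
Weighted total:
  Oral exam 92 × 0.19 = 17.48
  Participation 90.5 × 0.36 = 32.58
  Weekly reports 92 × 0.15 = 13.8
  Reflections 64 × 0.07 = 4.48
  Problem sets 78 × 0.23 = 17.94
Sum = 86.28
86.28 is ≥ 86 and < 89 → B+

B+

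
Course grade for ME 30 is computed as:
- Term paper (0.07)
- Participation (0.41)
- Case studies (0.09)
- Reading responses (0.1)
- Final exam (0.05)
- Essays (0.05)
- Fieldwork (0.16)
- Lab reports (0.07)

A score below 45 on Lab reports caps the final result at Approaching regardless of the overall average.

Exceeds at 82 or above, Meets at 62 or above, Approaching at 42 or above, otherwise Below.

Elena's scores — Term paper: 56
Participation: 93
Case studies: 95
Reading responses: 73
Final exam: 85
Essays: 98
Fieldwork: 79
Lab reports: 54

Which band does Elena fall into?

Lab reports score 54 ≥ 45: minimum met.
Weighted total:
  Term paper 56 × 0.07 = 3.92
  Participation 93 × 0.41 = 38.13
  Case studies 95 × 0.09 = 8.55
  Reading responses 73 × 0.1 = 7.3
  Final exam 85 × 0.05 = 4.25
  Essays 98 × 0.05 = 4.9
  Fieldwork 79 × 0.16 = 12.64
  Lab reports 54 × 0.07 = 3.78
Sum = 83.47
83.47 ≥ 82 → Exceeds

Exceeds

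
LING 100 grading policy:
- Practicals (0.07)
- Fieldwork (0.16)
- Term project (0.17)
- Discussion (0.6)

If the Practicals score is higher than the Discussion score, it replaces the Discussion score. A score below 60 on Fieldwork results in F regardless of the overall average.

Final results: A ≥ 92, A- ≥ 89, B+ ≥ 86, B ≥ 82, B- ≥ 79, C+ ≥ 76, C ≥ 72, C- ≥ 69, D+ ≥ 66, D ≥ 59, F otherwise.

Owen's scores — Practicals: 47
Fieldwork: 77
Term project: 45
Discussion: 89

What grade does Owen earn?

C+

Practicals (47) ≤ Discussion (89), so Discussion stays at 89.
Fieldwork score 77 ≥ 60: minimum met.
Weighted total:
  Practicals 47 × 0.07 = 3.29
  Fieldwork 77 × 0.16 = 12.32
  Term project 45 × 0.17 = 7.65
  Discussion 89 × 0.6 = 53.4
Sum = 76.66
76.66 is ≥ 76 and < 79 → C+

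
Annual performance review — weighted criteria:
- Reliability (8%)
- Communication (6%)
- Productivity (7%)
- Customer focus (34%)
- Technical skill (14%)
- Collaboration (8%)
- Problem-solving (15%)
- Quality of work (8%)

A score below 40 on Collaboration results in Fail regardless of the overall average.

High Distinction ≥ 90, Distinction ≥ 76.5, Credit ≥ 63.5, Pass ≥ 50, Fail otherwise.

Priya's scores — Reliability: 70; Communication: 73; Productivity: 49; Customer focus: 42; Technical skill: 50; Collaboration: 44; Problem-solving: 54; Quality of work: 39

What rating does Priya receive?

Fail

Collaboration score 44 ≥ 40: minimum met.
Weighted total:
  Reliability 70 × 0.08 = 5.6
  Communication 73 × 0.06 = 4.38
  Productivity 49 × 0.07 = 3.43
  Customer focus 42 × 0.34 = 14.28
  Technical skill 50 × 0.14 = 7
  Collaboration 44 × 0.08 = 3.52
  Problem-solving 54 × 0.15 = 8.1
  Quality of work 39 × 0.08 = 3.12
Sum = 49.43
49.43 < 50 → Fail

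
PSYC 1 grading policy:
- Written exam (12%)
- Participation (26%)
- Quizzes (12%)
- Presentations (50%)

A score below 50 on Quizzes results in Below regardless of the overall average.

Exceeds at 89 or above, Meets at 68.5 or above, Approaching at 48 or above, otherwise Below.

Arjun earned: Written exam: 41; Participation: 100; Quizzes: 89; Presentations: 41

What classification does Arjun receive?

Quizzes score 89 ≥ 50: minimum met.
Weighted total:
  Written exam 41 × 0.12 = 4.92
  Participation 100 × 0.26 = 26
  Quizzes 89 × 0.12 = 10.68
  Presentations 41 × 0.5 = 20.5
Sum = 62.1
62.1 is ≥ 48 and < 68.5 → Approaching

Approaching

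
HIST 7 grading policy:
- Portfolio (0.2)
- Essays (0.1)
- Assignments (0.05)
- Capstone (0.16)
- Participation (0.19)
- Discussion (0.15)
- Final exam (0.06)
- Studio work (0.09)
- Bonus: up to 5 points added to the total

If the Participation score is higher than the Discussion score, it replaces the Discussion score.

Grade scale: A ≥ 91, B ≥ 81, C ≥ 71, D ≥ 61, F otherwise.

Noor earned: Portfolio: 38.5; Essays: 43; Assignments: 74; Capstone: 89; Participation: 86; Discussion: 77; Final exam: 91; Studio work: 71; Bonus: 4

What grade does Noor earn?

C

Participation (86) > Discussion (77), so Discussion counts as 86.
Weighted total:
  Portfolio 38.5 × 0.2 = 7.7
  Essays 43 × 0.1 = 4.3
  Assignments 74 × 0.05 = 3.7
  Capstone 89 × 0.16 = 14.24
  Participation 86 × 0.19 = 16.34
  Discussion 86 × 0.15 = 12.9
  Final exam 91 × 0.06 = 5.46
  Studio work 71 × 0.09 = 6.39
Sum = 71.03
Bonus: 71.03 + 4 = 75.03
75.03 is ≥ 71 and < 81 → C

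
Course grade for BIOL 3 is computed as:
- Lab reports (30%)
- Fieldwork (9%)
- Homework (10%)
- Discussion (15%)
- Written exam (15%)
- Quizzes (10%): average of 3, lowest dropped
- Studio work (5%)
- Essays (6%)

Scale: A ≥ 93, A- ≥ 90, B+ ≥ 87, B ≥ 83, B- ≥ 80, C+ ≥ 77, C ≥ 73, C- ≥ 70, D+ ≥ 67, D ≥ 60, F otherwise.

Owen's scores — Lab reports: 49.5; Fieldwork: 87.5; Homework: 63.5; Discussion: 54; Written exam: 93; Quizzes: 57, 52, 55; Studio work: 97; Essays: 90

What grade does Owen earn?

D

Quizzes: drop 52 → average of remaining 2 = 112/2 = 56
Weighted total:
  Lab reports 49.5 × 0.3 = 14.85
  Fieldwork 87.5 × 0.09 = 7.875
  Homework 63.5 × 0.1 = 6.35
  Discussion 54 × 0.15 = 8.1
  Written exam 93 × 0.15 = 13.95
  Quizzes 56 × 0.1 = 5.6
  Studio work 97 × 0.05 = 4.85
  Essays 90 × 0.06 = 5.4
Sum = 66.975
66.975 is ≥ 60 and < 67 → D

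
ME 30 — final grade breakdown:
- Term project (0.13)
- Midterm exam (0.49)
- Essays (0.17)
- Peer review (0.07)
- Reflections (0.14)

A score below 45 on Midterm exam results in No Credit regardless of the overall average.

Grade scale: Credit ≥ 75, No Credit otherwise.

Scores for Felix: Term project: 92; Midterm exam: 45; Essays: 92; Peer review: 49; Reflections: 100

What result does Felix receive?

No Credit

Midterm exam score 45 ≥ 45: minimum met.
Weighted total:
  Term project 92 × 0.13 = 11.96
  Midterm exam 45 × 0.49 = 22.05
  Essays 92 × 0.17 = 15.64
  Peer review 49 × 0.07 = 3.43
  Reflections 100 × 0.14 = 14
Sum = 67.08
67.08 < 75 → No Credit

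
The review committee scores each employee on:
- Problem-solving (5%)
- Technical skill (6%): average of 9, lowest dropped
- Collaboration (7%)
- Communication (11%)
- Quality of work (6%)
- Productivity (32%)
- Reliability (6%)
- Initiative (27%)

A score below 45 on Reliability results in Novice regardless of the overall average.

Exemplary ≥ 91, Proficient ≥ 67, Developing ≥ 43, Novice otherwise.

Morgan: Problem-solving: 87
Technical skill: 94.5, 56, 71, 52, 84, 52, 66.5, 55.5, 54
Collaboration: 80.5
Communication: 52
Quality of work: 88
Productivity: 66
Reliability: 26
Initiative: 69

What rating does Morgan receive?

Technical skill: drop 52 → average of remaining 8 = 533.5/8 = 66.6875
Reliability score 26 < 45: minimum not met.
Weighted total:
  Problem-solving 87 × 0.05 = 4.35
  Technical skill 66.6875 × 0.06 = 4.00125
  Collaboration 80.5 × 0.07 = 5.635
  Communication 52 × 0.11 = 5.72
  Quality of work 88 × 0.06 = 5.28
  Productivity 66 × 0.32 = 21.12
  Reliability 26 × 0.06 = 1.56
  Initiative 69 × 0.27 = 18.63
Sum = 66.29625
Because the Reliability minimum was not met, the result is Novice.

Novice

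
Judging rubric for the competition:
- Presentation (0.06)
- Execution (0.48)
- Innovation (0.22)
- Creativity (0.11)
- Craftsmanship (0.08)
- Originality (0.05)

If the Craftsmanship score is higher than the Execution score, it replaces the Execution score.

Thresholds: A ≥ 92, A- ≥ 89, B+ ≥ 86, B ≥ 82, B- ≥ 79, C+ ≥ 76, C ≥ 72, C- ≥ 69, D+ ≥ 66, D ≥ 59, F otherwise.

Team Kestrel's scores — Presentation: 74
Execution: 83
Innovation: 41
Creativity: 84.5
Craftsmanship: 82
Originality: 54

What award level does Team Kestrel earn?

Craftsmanship (82) ≤ Execution (83), so Execution stays at 83.
Weighted total:
  Presentation 74 × 0.06 = 4.44
  Execution 83 × 0.48 = 39.84
  Innovation 41 × 0.22 = 9.02
  Creativity 84.5 × 0.11 = 9.295
  Craftsmanship 82 × 0.08 = 6.56
  Originality 54 × 0.05 = 2.7
Sum = 71.855
71.855 is ≥ 69 and < 72 → C-

C-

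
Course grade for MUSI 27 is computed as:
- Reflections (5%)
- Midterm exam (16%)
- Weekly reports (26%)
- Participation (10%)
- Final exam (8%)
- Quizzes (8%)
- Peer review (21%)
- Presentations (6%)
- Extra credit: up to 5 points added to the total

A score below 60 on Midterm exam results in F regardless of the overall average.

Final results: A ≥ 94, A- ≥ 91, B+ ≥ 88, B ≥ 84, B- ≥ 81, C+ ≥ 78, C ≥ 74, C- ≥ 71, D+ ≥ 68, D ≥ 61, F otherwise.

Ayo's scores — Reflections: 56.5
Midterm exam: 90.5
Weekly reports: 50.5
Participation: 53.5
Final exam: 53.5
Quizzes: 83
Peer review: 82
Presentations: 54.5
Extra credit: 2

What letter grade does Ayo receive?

Midterm exam score 90.5 ≥ 60: minimum met.
Weighted total:
  Reflections 56.5 × 0.05 = 2.825
  Midterm exam 90.5 × 0.16 = 14.48
  Weekly reports 50.5 × 0.26 = 13.13
  Participation 53.5 × 0.1 = 5.35
  Final exam 53.5 × 0.08 = 4.28
  Quizzes 83 × 0.08 = 6.64
  Peer review 82 × 0.21 = 17.22
  Presentations 54.5 × 0.06 = 3.27
Sum = 67.195
Extra credit: 67.195 + 2 = 69.195
69.195 is ≥ 68 and < 71 → D+

D+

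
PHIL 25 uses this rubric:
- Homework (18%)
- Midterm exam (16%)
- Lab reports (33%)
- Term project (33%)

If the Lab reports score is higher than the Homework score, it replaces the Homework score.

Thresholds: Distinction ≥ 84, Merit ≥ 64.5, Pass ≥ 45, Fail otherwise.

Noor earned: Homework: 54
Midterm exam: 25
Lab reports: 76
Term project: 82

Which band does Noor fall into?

Lab reports (76) > Homework (54), so Homework counts as 76.
Weighted total:
  Homework 76 × 0.18 = 13.68
  Midterm exam 25 × 0.16 = 4
  Lab reports 76 × 0.33 = 25.08
  Term project 82 × 0.33 = 27.06
Sum = 69.82
69.82 is ≥ 64.5 and < 84 → Merit

Merit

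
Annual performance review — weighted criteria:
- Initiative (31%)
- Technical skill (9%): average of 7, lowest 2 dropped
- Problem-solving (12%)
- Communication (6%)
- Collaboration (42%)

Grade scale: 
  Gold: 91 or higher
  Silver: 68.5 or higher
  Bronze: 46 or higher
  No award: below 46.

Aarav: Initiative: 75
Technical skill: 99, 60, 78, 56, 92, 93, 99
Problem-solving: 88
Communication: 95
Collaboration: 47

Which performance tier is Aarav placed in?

Bronze

Technical skill: drop 56, 60 → average of remaining 5 = 461/5 = 92.2
Weighted total:
  Initiative 75 × 0.31 = 23.25
  Technical skill 92.2 × 0.09 = 8.298
  Problem-solving 88 × 0.12 = 10.56
  Communication 95 × 0.06 = 5.7
  Collaboration 47 × 0.42 = 19.74
Sum = 67.548
67.548 is ≥ 46 and < 68.5 → Bronze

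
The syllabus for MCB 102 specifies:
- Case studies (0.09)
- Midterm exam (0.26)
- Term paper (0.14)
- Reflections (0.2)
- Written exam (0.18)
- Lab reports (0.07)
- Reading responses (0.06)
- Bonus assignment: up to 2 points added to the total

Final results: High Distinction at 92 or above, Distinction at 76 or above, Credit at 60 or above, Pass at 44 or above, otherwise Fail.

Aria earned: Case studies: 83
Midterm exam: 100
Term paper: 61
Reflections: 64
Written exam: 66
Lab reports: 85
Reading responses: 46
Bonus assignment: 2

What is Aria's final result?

Distinction

Weighted total:
  Case studies 83 × 0.09 = 7.47
  Midterm exam 100 × 0.26 = 26
  Term paper 61 × 0.14 = 8.54
  Reflections 64 × 0.2 = 12.8
  Written exam 66 × 0.18 = 11.88
  Lab reports 85 × 0.07 = 5.95
  Reading responses 46 × 0.06 = 2.76
Sum = 75.4
Bonus assignment: 75.4 + 2 = 77.4
77.4 is ≥ 76 and < 92 → Distinction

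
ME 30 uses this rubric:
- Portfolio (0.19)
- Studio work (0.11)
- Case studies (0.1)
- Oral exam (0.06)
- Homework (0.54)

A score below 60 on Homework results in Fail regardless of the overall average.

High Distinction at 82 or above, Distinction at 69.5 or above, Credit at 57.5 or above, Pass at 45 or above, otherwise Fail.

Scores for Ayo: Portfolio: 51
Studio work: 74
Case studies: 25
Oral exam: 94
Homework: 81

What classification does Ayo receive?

Homework score 81 ≥ 60: minimum met.
Weighted total:
  Portfolio 51 × 0.19 = 9.69
  Studio work 74 × 0.11 = 8.14
  Case studies 25 × 0.1 = 2.5
  Oral exam 94 × 0.06 = 5.64
  Homework 81 × 0.54 = 43.74
Sum = 69.71
69.71 is ≥ 69.5 and < 82 → Distinction

Distinction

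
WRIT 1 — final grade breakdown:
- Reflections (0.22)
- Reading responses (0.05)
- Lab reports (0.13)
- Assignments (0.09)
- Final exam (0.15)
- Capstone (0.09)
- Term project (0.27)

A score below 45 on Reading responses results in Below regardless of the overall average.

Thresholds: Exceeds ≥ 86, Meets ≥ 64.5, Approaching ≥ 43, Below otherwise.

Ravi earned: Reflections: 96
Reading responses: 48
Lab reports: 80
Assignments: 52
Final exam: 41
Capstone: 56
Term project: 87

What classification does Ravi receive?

Meets

Reading responses score 48 ≥ 45: minimum met.
Weighted total:
  Reflections 96 × 0.22 = 21.12
  Reading responses 48 × 0.05 = 2.4
  Lab reports 80 × 0.13 = 10.4
  Assignments 52 × 0.09 = 4.68
  Final exam 41 × 0.15 = 6.15
  Capstone 56 × 0.09 = 5.04
  Term project 87 × 0.27 = 23.49
Sum = 73.28
73.28 is ≥ 64.5 and < 86 → Meets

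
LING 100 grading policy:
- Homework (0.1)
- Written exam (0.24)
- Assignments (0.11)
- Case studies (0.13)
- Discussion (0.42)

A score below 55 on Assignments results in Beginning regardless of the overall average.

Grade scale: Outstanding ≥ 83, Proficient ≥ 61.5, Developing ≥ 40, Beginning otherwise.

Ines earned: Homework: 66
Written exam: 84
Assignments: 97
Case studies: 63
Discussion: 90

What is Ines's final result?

Assignments score 97 ≥ 55: minimum met.
Weighted total:
  Homework 66 × 0.1 = 6.6
  Written exam 84 × 0.24 = 20.16
  Assignments 97 × 0.11 = 10.67
  Case studies 63 × 0.13 = 8.19
  Discussion 90 × 0.42 = 37.8
Sum = 83.42
83.42 ≥ 83 → Outstanding

Outstanding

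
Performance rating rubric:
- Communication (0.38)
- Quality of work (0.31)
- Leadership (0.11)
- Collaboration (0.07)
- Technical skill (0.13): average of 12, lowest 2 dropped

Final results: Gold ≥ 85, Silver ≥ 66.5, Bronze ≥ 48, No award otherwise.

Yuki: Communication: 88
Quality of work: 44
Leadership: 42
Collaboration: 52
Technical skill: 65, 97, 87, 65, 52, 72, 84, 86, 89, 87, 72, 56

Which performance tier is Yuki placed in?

Technical skill: drop 52, 56 → average of remaining 10 = 804/10 = 80.4
Weighted total:
  Communication 88 × 0.38 = 33.44
  Quality of work 44 × 0.31 = 13.64
  Leadership 42 × 0.11 = 4.62
  Collaboration 52 × 0.07 = 3.64
  Technical skill 80.4 × 0.13 = 10.452
Sum = 65.792
65.792 is ≥ 48 and < 66.5 → Bronze

Bronze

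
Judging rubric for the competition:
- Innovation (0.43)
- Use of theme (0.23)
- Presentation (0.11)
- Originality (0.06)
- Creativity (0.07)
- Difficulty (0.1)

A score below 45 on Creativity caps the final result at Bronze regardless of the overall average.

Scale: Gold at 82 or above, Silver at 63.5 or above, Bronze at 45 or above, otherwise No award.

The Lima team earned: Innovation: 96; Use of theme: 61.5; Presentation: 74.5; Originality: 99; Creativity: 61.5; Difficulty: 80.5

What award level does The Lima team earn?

Creativity score 61.5 ≥ 45: minimum met.
Weighted total:
  Innovation 96 × 0.43 = 41.28
  Use of theme 61.5 × 0.23 = 14.145
  Presentation 74.5 × 0.11 = 8.195
  Originality 99 × 0.06 = 5.94
  Creativity 61.5 × 0.07 = 4.305
  Difficulty 80.5 × 0.1 = 8.05
Sum = 81.915
81.915 is ≥ 63.5 and < 82 → Silver

Silver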